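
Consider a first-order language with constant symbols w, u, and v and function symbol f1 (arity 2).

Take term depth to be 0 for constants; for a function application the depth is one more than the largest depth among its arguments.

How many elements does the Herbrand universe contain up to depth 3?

21612

Write N_k for the number of ground terms of depth ≤ k. A term of depth ≤ k is either a constant or a function symbol applied to arguments of depth ≤ k−1, so N_k = 3 + N_{k-1}^2.
N_0 = 3
N_1 = 3 + 3^2 = 12
N_2 = 3 + 12^2 = 147
N_3 = 3 + 147^2 = 21612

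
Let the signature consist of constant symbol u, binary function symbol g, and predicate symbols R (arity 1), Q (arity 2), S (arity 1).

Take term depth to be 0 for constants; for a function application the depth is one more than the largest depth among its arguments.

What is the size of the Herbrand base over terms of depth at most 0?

First count ground terms of depth ≤ 0.
Write N_k for the number of ground terms of depth ≤ k. A term of depth ≤ k is either a constant or a function symbol applied to arguments of depth ≤ k−1, so N_k = 1 + N_{k-1}^2.
N_0 = 1
Explicitly: u.
So |H| = 1.
Each predicate of arity r yields |H|^r ground atoms (one per choice of an r-tuple from H):
  R: 1;  Q: 1^2 = 1;  S: 1
Total ground atoms: 1 + 1 + 1 = 3.

3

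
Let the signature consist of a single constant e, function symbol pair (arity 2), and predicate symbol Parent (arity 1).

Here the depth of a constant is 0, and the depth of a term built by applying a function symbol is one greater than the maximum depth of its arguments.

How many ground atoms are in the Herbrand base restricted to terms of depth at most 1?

First count ground terms of depth ≤ 1.
Let N_k count ground terms of depth at most k. Each non-constant term of depth ≤ k is some function symbol applied to depth-≤(k−1) arguments, giving N_k = 1 + N_{k-1}^2.
N_0 = 1
N_1 = 1 + 1^2 = 2
Explicitly: e, pair(e, e).
So |H| = 2.
Ground atoms are formed by filling each argument slot of a predicate with a term from H, so an r-ary predicate gives |H|^r atoms:
  Parent: 2
Total ground atoms: 2.

2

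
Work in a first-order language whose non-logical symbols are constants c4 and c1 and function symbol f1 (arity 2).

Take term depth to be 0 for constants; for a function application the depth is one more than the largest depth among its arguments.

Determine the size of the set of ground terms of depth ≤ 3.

If N_k denotes the number of depth-≤k ground terms, the 2 constants give N_0 = 2, and each function symbol of arity r contributes N_{k-1}^r new terms at level k: N_k = 2 + N_{k-1}^2.
N_0 = 2
N_1 = 2 + 2^2 = 6
N_2 = 2 + 6^2 = 38
N_3 = 2 + 38^2 = 1446

1446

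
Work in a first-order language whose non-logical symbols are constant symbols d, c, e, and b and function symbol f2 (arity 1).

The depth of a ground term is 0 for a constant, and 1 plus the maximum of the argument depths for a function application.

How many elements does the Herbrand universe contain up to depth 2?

12

Count level by level. With function symbols f2/1, the terms of depth ≤ k are the 4 constants together with each function applied to depth-≤(k−1) tuples, so N_k = 4 + N_{k-1}.
N_0 = 4
N_1 = 4 + 4 = 8
N_2 = 4 + 8 = 12
Explicitly: d, c, e, b, f2(d), f2(c), f2(e), f2(b), f2(f2(d)), f2(f2(c)), f2(f2(e)), f2(f2(b)).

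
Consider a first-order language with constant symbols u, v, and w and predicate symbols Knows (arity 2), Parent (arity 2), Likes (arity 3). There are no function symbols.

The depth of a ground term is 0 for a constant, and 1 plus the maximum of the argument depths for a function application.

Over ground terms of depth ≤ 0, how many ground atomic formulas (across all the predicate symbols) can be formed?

First count ground terms of depth ≤ 0.
With no function symbols every ground term is a constant, so there are exactly 3 ground terms at every depth bound.
N_0 = 3
So |H| = 3.
Ground atoms are formed by filling each argument slot of a predicate with a term from H, so an r-ary predicate gives |H|^r atoms:
  Knows: 3^2 = 9;  Parent: 3^2 = 9;  Likes: 3^3 = 27
Total ground atoms: 9 + 9 + 27 = 45.

45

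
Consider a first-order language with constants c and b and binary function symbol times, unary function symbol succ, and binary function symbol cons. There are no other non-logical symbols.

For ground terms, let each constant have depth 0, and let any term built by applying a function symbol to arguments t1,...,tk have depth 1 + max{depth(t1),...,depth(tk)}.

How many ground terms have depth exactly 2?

290

Write N_k for the number of ground terms of depth ≤ k. A term of depth ≤ k is either a constant or a function symbol applied to arguments of depth ≤ k−1, so N_k = 2 + N_{k-1}^2 + N_{k-1} + N_{k-1}^2.
N_0 = 2
N_1 = 2 + 2^2 + 2 + 2^2 = 12
N_2 = 2 + 12^2 + 12 + 12^2 = 302
Terms of depth exactly 2: N_2 − N_1 = 302 − 12 = 290.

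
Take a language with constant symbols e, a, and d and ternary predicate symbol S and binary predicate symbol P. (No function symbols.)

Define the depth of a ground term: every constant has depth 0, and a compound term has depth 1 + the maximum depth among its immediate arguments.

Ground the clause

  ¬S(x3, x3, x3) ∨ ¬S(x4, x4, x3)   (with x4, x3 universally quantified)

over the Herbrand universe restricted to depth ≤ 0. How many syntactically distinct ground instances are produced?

9

Ground terms of depth ≤ 0:
  With no function symbols every ground term is a constant, so there are exactly 3 ground terms at every depth bound.
  N_0 = 3
  Explicitly: e, a, d.
So there are 3 ground terms available for substitution.
The body mentions every one of the 2 quantified variables; since ground terms form a free algebra, no two substitutions collapse to the same formula.
Number of ground instances = 3^2 = 9.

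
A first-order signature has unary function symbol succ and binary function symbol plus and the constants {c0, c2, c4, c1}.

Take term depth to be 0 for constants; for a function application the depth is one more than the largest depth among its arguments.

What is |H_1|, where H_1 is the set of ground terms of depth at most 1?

Let N_k count ground terms of depth at most k. Each non-constant term of depth ≤ k is some function symbol applied to depth-≤(k−1) arguments, giving N_k = 4 + N_{k-1} + N_{k-1}^2.
N_0 = 4
N_1 = 4 + 4 + 4^2 = 24

24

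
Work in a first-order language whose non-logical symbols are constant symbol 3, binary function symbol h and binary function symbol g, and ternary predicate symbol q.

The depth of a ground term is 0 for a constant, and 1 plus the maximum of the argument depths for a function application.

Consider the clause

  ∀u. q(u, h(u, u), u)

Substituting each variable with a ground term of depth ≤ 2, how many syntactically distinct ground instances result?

Ground terms of depth ≤ 2:
  Let N_k = |{terms of depth ≤ k}|. Then N_0 = 1 and N_k = 1 + N_{k-1}^2 + N_{k-1}^2 for k ≥ 1 (one summand per function symbol, arity giving the exponent).
  N_0 = 1
  N_1 = 1 + 1^2 + 1^2 = 3
  N_2 = 1 + 3^2 + 3^2 = 19
So there are 19 ground terms available for substitution.
The variable u ranges independently over the available ground terms, and distinct assignments produce distinct instances.
Number of ground instances = 19.

19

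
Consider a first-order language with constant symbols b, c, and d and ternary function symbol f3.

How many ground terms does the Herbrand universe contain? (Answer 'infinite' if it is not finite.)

infinite

The signature has at least one function symbol (f3, arity 3) and at least one constant (b).
Iterating f3 gives infinitely many distinct ground terms: b, f3(b, b, b), f3(f3(b, b, b), f3(b, b, b), f3(b, b, b)), ...
So the Herbrand universe is infinite.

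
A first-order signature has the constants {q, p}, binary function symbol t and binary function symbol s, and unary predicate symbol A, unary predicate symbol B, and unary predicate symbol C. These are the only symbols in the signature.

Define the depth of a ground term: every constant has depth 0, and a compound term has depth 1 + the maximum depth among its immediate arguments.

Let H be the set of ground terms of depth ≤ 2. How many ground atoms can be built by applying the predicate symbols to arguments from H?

First count ground terms of depth ≤ 2.
Write N_k for the number of ground terms of depth ≤ k. A term of depth ≤ k is either a constant or a function symbol applied to arguments of depth ≤ k−1, so N_k = 2 + N_{k-1}^2 + N_{k-1}^2.
N_0 = 2
N_1 = 2 + 2^2 + 2^2 = 10
N_2 = 2 + 10^2 + 10^2 = 202
So |H| = 202.
Ground atoms are formed by filling each argument slot of a predicate with a term from H, so an r-ary predicate gives |H|^r atoms:
  A: 202;  B: 202;  C: 202
Total ground atoms: 202 + 202 + 202 = 606.

606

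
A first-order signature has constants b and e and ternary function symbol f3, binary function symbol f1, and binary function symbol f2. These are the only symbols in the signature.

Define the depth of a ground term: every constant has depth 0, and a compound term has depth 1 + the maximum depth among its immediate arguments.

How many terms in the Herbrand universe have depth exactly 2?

6464

Let N_k = |{terms of depth ≤ k}|. Then N_0 = 2 and N_k = 2 + N_{k-1}^3 + N_{k-1}^2 + N_{k-1}^2 for k ≥ 1 (one summand per function symbol, arity giving the exponent).
N_0 = 2
N_1 = 2 + 2^3 + 2^2 + 2^2 = 18
N_2 = 2 + 18^3 + 18^2 + 18^2 = 6482
Terms of depth exactly 2: N_2 − N_1 = 6482 − 18 = 6464.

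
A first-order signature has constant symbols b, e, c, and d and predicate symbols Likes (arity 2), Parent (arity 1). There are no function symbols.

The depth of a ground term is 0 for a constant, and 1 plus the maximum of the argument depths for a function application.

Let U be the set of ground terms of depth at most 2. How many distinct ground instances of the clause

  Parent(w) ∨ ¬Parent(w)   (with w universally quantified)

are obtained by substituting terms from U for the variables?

Ground terms of depth ≤ 2:
  With no function symbols every ground term is a constant, so there are exactly 4 ground terms at every depth bound.
  N_0 = 4
  N_1 = 4
  N_2 = 4
So there are 4 ground terms available for substitution.
The body mentions the single quantified variable w; since ground terms form a free algebra, no two substitutions collapse to the same formula.
Number of ground instances = 4.

4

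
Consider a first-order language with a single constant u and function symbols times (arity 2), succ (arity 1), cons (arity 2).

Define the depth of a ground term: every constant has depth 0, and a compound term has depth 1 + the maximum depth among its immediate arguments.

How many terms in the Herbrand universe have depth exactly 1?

Write N_k for the number of ground terms of depth ≤ k. A term of depth ≤ k is either a constant or a function symbol applied to arguments of depth ≤ k−1, so N_k = 1 + N_{k-1}^2 + N_{k-1} + N_{k-1}^2.
N_0 = 1
N_1 = 1 + 1^2 + 1 + 1^2 = 4
Terms of depth exactly 1: N_1 − N_0 = 4 − 1 = 3.

3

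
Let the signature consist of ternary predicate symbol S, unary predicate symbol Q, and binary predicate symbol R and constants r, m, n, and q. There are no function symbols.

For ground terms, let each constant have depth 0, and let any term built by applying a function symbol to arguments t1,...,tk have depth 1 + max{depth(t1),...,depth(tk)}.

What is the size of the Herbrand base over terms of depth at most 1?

84

First count ground terms of depth ≤ 1.
With no function symbols every ground term is a constant, so there are exactly 4 ground terms at every depth bound.
N_0 = 4
N_1 = 4
Explicitly: r, m, n, q.
So |H| = 4.
A ground atom is a predicate applied to a tuple of terms from H, so the count is the sum over predicates of |H|^arity:
  S: 4^3 = 64;  Q: 4;  R: 4^2 = 16
Total ground atoms: 64 + 4 + 16 = 84.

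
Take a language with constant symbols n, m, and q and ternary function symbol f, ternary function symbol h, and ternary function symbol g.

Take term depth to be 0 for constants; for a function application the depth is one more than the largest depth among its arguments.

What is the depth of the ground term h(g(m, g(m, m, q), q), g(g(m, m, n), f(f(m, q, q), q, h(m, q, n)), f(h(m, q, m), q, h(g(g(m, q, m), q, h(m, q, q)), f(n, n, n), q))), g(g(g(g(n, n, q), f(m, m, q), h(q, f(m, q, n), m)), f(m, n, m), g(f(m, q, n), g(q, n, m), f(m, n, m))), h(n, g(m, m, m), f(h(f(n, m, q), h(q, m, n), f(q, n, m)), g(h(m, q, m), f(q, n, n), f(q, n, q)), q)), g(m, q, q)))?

depth(g(m, m, q)) = 1 + max(0, 0, 0) = 1
depth(g(m, g(m, m, q), q)) = 1 + max(0, 1, 0) = 2
depth(g(m, m, n)) = 1 + max(0, 0, 0) = 1
depth(f(m, q, q)) = 1 + max(0, 0, 0) = 1
depth(h(m, q, n)) = 1 + max(0, 0, 0) = 1
depth(f(f(m, q, q), q, h(m, q, n))) = 1 + max(1, 0, 1) = 2
depth(h(m, q, m)) = 1 + max(0, 0, 0) = 1
depth(g(m, q, m)) = 1 + max(0, 0, 0) = 1
depth(h(m, q, q)) = 1 + max(0, 0, 0) = 1
depth(g(g(m, q, m), q, h(m, q, q))) = 1 + max(1, 0, 1) = 2
depth(f(n, n, n)) = 1 + max(0, 0, 0) = 1
depth(h(g(g(m, q, m), q, h(m, q, q)), f(n, n, n), q)) = 1 + max(2, 1, 0) = 3
depth(f(h(m, q, m), q, h(g(g(m, q, m), q, h(m, q, q)), f(n, n, n), q))) = 1 + max(1, 0, 3) = 4
depth(g(g(m, m, n), f(f(m, q, q), q, h(m, q, n)), f(h(m, q, m), q, h(g(g(m, q, m), q, h(m, q, q)), f(n, n, n), q)))) = 1 + max(1, 2, 4) = 5
depth(g(n, n, q)) = 1 + max(0, 0, 0) = 1
depth(f(m, m, q)) = 1 + max(0, 0, 0) = 1
depth(f(m, q, n)) = 1 + max(0, 0, 0) = 1
depth(h(q, f(m, q, n), m)) = 1 + max(0, 1, 0) = 2
depth(g(g(n, n, q), f(m, m, q), h(q, f(m, q, n), m))) = 1 + max(1, 1, 2) = 3
depth(f(m, n, m)) = 1 + max(0, 0, 0) = 1
depth(g(q, n, m)) = 1 + max(0, 0, 0) = 1
depth(g(f(m, q, n), g(q, n, m), f(m, n, m))) = 1 + max(1, 1, 1) = 2
depth(g(g(g(n, n, q), f(m, m, q), h(q, f(m, q, n), m)), f(m, n, m), g(f(m, q, n), g(q, n, m), f(m, n, m)))) = 1 + max(3, 1, 2) = 4
depth(g(m, m, m)) = 1 + max(0, 0, 0) = 1
depth(f(n, m, q)) = 1 + max(0, 0, 0) = 1
depth(h(q, m, n)) = 1 + max(0, 0, 0) = 1
depth(f(q, n, m)) = 1 + max(0, 0, 0) = 1
depth(h(f(n, m, q), h(q, m, n), f(q, n, m))) = 1 + max(1, 1, 1) = 2
depth(f(q, n, n)) = 1 + max(0, 0, 0) = 1
depth(f(q, n, q)) = 1 + max(0, 0, 0) = 1
depth(g(h(m, q, m), f(q, n, n), f(q, n, q))) = 1 + max(1, 1, 1) = 2
depth(f(h(f(n, m, q), h(q, m, n), f(q, n, m)), g(h(m, q, m), f(q, n, n), f(q, n, q)), q)) = 1 + max(2, 2, 0) = 3
depth(h(n, g(m, m, m), f(h(f(n, m, q), h(q, m, n), f(q, n, m)), g(h(m, q, m), f(q, n, n), f(q, n, q)), q))) = 1 + max(0, 1, 3) = 4
depth(g(m, q, q)) = 1 + max(0, 0, 0) = 1
depth(g(g(g(g(n, n, q), f(m, m, q), h(q, f(m, q, n), m)), f(m, n, m), g(f(m, q, n), g(q, n, m), f(m, n, m))), h(n, g(m, m, m), f(h(f(n, m, q), h(q, m, n), f(q, n, m)), g(h(m, q, m), f(q, n, n), f(q, n, q)), q)), g(m, q, q))) = 1 + max(4, 4, 1) = 5
depth(h(g(m, g(m, m, q), q), g(g(m, m, n), f(f(m, q, q), q, h(m, q, n)), f(h(m, q, m), q, h(g(g(m, q, m), q, h(m, q, q)), f(n, n, n), q))), g(g(g(g(n, n, q), f(m, m, q), h(q, f(m, q, n), m)), f(m, n, m), g(f(m, q, n), g(q, n, m), f(m, n, m))), h(n, g(m, m, m), f(h(f(n, m, q), h(q, m, n), f(q, n, m)), g(h(m, q, m), f(q, n, n), f(q, n, q)), q)), g(m, q, q)))) = 1 + max(2, 5, 5) = 6

6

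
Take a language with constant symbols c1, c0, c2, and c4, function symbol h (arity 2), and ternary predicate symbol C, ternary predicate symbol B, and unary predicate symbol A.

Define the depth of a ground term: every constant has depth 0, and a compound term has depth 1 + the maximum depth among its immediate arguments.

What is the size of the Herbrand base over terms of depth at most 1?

16020

First count ground terms of depth ≤ 1.
Count level by level. With function symbols h/2, the terms of depth ≤ k are the 4 constants together with each function applied to depth-≤(k−1) tuples, so N_k = 4 + N_{k-1}^2.
N_0 = 4
N_1 = 4 + 4^2 = 20
So |H| = 20.
For each predicate symbol, the number of ground atoms is |H| raised to its arity; summing:
  C: 20^3 = 8000;  B: 20^3 = 8000;  A: 20
Total ground atoms: 8000 + 8000 + 20 = 16020.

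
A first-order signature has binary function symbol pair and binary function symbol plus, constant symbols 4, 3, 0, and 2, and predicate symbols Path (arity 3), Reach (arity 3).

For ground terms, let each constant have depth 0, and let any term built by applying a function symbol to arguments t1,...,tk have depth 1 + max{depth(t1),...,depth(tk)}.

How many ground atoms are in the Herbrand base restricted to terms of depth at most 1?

First count ground terms of depth ≤ 1.
Count level by level. With function symbols pair/2, plus/2, the terms of depth ≤ k are the 4 constants together with each function applied to depth-≤(k−1) tuples, so N_k = 4 + N_{k-1}^2 + N_{k-1}^2.
N_0 = 4
N_1 = 4 + 4^2 + 4^2 = 36
So |H| = 36.
Ground atoms are formed by filling each argument slot of a predicate with a term from H, so an r-ary predicate gives |H|^r atoms:
  Path: 36^3 = 46656;  Reach: 36^3 = 46656
Total ground atoms: 46656 + 46656 = 93312.

93312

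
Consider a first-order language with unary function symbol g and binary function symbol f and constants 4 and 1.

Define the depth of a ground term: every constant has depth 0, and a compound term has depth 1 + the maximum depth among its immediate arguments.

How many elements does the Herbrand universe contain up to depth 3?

5552

Let N_k count ground terms of depth at most k. Each non-constant term of depth ≤ k is some function symbol applied to depth-≤(k−1) arguments, giving N_k = 2 + N_{k-1} + N_{k-1}^2.
N_0 = 2
N_1 = 2 + 2 + 2^2 = 8
N_2 = 2 + 8 + 8^2 = 74
N_3 = 2 + 74 + 74^2 = 5552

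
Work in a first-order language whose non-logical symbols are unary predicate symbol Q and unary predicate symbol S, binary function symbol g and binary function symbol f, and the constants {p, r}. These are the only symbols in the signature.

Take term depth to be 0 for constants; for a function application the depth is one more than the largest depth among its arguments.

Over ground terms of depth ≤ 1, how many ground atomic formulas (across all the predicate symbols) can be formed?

First count ground terms of depth ≤ 1.
Let N_k count ground terms of depth at most k. Each non-constant term of depth ≤ k is some function symbol applied to depth-≤(k−1) arguments, giving N_k = 2 + N_{k-1}^2 + N_{k-1}^2.
N_0 = 2
N_1 = 2 + 2^2 + 2^2 = 10
Explicitly: p, r, g(p, p), g(p, r), g(r, p), g(r, r), f(p, p), f(p, r), f(r, p), f(r, r).
So |H| = 10.
Each predicate of arity r yields |H|^r ground atoms (one per choice of an r-tuple from H):
  Q: 10;  S: 10
Total ground atoms: 10 + 10 = 20.

20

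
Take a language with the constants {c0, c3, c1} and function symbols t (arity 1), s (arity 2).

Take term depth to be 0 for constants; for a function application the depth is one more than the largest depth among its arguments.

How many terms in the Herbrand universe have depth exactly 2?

228

If N_k denotes the number of depth-≤k ground terms, the 3 constants give N_0 = 3, and each function symbol of arity r contributes N_{k-1}^r new terms at level k: N_k = 3 + N_{k-1} + N_{k-1}^2.
N_0 = 3
N_1 = 3 + 3 + 3^2 = 15
N_2 = 3 + 15 + 15^2 = 243
Terms of depth exactly 2: N_2 − N_1 = 243 − 15 = 228.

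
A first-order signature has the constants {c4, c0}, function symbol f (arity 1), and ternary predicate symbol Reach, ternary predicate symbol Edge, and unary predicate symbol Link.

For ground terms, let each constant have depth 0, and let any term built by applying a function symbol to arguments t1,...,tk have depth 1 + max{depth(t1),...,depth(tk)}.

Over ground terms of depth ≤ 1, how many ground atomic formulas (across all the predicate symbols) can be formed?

First count ground terms of depth ≤ 1.
Write N_k for the number of ground terms of depth ≤ k. A term of depth ≤ k is either a constant or a function symbol applied to arguments of depth ≤ k−1, so N_k = 2 + N_{k-1}.
N_0 = 2
N_1 = 2 + 2 = 4
So |H| = 4.
Ground atoms are formed by filling each argument slot of a predicate with a term from H, so an r-ary predicate gives |H|^r atoms:
  Reach: 4^3 = 64;  Edge: 4^3 = 64;  Link: 4
Total ground atoms: 64 + 64 + 4 = 132.

132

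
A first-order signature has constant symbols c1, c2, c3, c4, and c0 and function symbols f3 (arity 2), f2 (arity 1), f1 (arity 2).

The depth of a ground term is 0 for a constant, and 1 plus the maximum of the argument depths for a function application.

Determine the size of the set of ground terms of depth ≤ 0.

5

Let N_k count ground terms of depth at most k. Each non-constant term of depth ≤ k is some function symbol applied to depth-≤(k−1) arguments, giving N_k = 5 + N_{k-1}^2 + N_{k-1} + N_{k-1}^2.
N_0 = 5
Explicitly: c1, c2, c3, c4, c0.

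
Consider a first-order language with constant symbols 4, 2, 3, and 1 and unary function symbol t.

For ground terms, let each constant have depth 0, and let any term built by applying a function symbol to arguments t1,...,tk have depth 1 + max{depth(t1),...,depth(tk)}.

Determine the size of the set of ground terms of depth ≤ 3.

16

Let N_k = |{terms of depth ≤ k}|. Then N_0 = 4 and N_k = 4 + N_{k-1} for k ≥ 1 (one summand per function symbol, arity giving the exponent).
N_0 = 4
N_1 = 4 + 4 = 8
N_2 = 4 + 8 = 12
N_3 = 4 + 12 = 16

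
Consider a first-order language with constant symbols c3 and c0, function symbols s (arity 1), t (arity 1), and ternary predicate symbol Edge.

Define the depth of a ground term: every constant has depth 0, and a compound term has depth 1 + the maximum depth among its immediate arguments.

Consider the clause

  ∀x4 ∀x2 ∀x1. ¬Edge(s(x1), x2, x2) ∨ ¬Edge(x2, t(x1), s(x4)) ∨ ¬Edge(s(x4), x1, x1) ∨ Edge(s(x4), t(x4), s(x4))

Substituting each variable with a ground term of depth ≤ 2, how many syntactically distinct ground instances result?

Ground terms of depth ≤ 2:
  Let N_k = |{terms of depth ≤ k}|. Then N_0 = 2 and N_k = 2 + N_{k-1} + N_{k-1} for k ≥ 1 (one summand per function symbol, arity giving the exponent).
  N_0 = 2
  N_1 = 2 + 2 + 2 = 6
  N_2 = 2 + 6 + 6 = 14
So there are 14 ground terms available for substitution.
The clause has 3 distinct variables (x4, x2, x1), each appearing in the body. In the free term algebra distinct substitutions yield syntactically distinct ground instances.
Number of ground instances = 14^3 = 2744.

2744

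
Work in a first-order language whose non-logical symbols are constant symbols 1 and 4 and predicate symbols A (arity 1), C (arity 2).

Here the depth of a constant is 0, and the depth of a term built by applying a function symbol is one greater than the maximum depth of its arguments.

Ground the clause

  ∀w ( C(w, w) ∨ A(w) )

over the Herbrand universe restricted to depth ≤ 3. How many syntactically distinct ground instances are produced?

Ground terms of depth ≤ 3:
  With no function symbols every ground term is a constant, so there are exactly 2 ground terms at every depth bound.
  N_0 = 2
  N_1 = 2
  N_2 = 2
  N_3 = 2
  Explicitly: 1, 4.
So there are 2 ground terms available for substitution.
There is 1 variable to instantiate (w),  occurring in at least one literal, so different choices give different ground instances.
Number of ground instances = 2.

2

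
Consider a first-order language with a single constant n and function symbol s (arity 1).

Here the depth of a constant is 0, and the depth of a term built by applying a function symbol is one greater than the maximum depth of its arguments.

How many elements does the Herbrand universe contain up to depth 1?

2

Let N_k count ground terms of depth at most k. Each non-constant term of depth ≤ k is some function symbol applied to depth-≤(k−1) arguments, giving N_k = 1 + N_{k-1}.
N_0 = 1
N_1 = 1 + 1 = 2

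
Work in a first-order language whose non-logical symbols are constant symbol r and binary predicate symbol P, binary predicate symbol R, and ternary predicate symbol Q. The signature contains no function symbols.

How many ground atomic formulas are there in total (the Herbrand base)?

3

With no function symbols, the Herbrand universe is just the 1 constant.
Ground atoms per predicate: P: 1^2 = 1, R: 1^2 = 1, Q: 1^3 = 1.
Herbrand base size = 1 + 1 + 1 = 3.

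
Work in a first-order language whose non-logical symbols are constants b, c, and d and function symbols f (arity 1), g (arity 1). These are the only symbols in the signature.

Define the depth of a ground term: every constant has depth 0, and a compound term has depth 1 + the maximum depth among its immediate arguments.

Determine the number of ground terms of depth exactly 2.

12

Count level by level. With function symbols f/1, g/1, the terms of depth ≤ k are the 3 constants together with each function applied to depth-≤(k−1) tuples, so N_k = 3 + N_{k-1} + N_{k-1}.
N_0 = 3
N_1 = 3 + 3 + 3 = 9
N_2 = 3 + 9 + 9 = 21
Terms of depth exactly 2: N_2 − N_1 = 21 − 9 = 12.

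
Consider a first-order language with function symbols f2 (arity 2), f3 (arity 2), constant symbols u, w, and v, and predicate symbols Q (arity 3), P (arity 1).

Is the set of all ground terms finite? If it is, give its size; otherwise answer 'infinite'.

The signature has at least one function symbol (f2, arity 2) and at least one constant (u).
Iterating f2 gives infinitely many distinct ground terms: u, f2(u, u), f2(f2(u, u), f2(u, u)), ...
So the Herbrand universe is infinite.

infinite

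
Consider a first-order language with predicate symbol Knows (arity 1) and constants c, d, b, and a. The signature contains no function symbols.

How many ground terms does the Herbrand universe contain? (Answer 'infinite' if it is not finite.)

4

There are no function symbols, so every ground term is one of the 4 constants.
The Herbrand universe is {c, d, b, a}, which is finite with 4 elements.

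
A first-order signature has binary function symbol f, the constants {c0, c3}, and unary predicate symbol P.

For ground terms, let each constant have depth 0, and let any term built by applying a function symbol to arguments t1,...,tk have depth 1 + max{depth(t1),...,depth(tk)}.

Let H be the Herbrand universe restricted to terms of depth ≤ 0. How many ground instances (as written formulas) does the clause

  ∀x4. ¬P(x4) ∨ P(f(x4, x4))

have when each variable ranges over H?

Ground terms of depth ≤ 0:
  Let N_k = |{terms of depth ≤ k}|. Then N_0 = 2 and N_k = 2 + N_{k-1}^2 for k ≥ 1 (one summand per function symbol, arity giving the exponent).
  N_0 = 2
So there are 2 ground terms available for substitution.
The body mentions the single quantified variable x4; since ground terms form a free algebra, no two substitutions collapse to the same formula.
Number of ground instances = 2.

2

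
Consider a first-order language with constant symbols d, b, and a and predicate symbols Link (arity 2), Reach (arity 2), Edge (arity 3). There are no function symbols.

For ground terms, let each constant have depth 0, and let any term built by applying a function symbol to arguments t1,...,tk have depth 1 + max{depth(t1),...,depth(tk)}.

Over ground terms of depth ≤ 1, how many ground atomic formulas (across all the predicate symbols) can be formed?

First count ground terms of depth ≤ 1.
With no function symbols every ground term is a constant, so there are exactly 3 ground terms at every depth bound.
N_0 = 3
N_1 = 3
So |H| = 3.
Each predicate of arity r yields |H|^r ground atoms (one per choice of an r-tuple from H):
  Link: 3^2 = 9;  Reach: 3^2 = 9;  Edge: 3^3 = 27
Total ground atoms: 9 + 9 + 27 = 45.

45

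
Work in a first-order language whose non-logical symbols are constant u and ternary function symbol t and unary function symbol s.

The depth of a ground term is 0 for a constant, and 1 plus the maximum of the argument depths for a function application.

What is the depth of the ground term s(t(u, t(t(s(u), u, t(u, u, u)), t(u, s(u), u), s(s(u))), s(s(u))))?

5

depth(s(u)) = 1 + depth(u) = 1 + 0 = 1
depth(t(u, u, u)) = 1 + max(0, 0, 0) = 1
depth(t(s(u), u, t(u, u, u))) = 1 + max(1, 0, 1) = 2
depth(t(u, s(u), u)) = 1 + max(0, 1, 0) = 2
depth(s(s(u))) = 1 + depth(s(u)) = 1 + 1 = 2
depth(t(t(s(u), u, t(u, u, u)), t(u, s(u), u), s(s(u)))) = 1 + max(2, 2, 2) = 3
depth(t(u, t(t(s(u), u, t(u, u, u)), t(u, s(u), u), s(s(u))), s(s(u)))) = 1 + max(0, 3, 2) = 4
depth(s(t(u, t(t(s(u), u, t(u, u, u)), t(u, s(u), u), s(s(u))), s(s(u))))) = 1 + depth(t(u, t(t(s(u), u, t(u, u, u)), t(u, s(u), u), s(s(u))), s(s(u)))) = 1 + 4 = 5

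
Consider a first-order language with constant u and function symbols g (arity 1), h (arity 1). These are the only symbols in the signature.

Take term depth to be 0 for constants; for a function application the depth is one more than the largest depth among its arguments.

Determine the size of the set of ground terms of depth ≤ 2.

Let N_k count ground terms of depth at most k. Each non-constant term of depth ≤ k is some function symbol applied to depth-≤(k−1) arguments, giving N_k = 1 + N_{k-1} + N_{k-1}.
N_0 = 1
N_1 = 1 + 1 + 1 = 3
N_2 = 1 + 3 + 3 = 7

7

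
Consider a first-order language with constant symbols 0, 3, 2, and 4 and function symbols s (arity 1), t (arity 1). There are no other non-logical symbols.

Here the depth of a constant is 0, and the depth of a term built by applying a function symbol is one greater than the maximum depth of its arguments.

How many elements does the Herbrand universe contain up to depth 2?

28

Let N_k = |{terms of depth ≤ k}|. Then N_0 = 4 and N_k = 4 + N_{k-1} + N_{k-1} for k ≥ 1 (one summand per function symbol, arity giving the exponent).
N_0 = 4
N_1 = 4 + 4 + 4 = 12
N_2 = 4 + 12 + 12 = 28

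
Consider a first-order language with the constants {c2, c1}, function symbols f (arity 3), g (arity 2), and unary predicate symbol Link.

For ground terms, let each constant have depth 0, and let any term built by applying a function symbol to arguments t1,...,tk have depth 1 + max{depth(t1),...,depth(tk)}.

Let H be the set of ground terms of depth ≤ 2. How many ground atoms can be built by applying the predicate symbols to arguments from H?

First count ground terms of depth ≤ 2.
If N_k denotes the number of depth-≤k ground terms, the 2 constants give N_0 = 2, and each function symbol of arity r contributes N_{k-1}^r new terms at level k: N_k = 2 + N_{k-1}^3 + N_{k-1}^2.
N_0 = 2
N_1 = 2 + 2^3 + 2^2 = 14
N_2 = 2 + 14^3 + 14^2 = 2942
So |H| = 2942.
For each predicate symbol, the number of ground atoms is |H| raised to its arity; summing:
  Link: 2942
Total ground atoms: 2942.

2942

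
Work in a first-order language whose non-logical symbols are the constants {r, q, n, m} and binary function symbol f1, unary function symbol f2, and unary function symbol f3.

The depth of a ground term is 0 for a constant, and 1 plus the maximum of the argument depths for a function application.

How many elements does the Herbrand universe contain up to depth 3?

Let N_k count ground terms of depth at most k. Each non-constant term of depth ≤ k is some function symbol applied to depth-≤(k−1) arguments, giving N_k = 4 + N_{k-1}^2 + N_{k-1} + N_{k-1}.
N_0 = 4
N_1 = 4 + 4^2 + 4 + 4 = 28
N_2 = 4 + 28^2 + 28 + 28 = 844
N_3 = 4 + 844^2 + 844 + 844 = 714028

714028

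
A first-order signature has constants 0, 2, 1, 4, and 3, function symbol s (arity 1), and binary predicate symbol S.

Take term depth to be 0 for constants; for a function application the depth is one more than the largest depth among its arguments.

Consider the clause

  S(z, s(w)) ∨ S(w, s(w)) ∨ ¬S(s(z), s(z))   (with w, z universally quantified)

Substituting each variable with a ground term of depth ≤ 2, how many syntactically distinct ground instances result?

Ground terms of depth ≤ 2:
  Let N_k = |{terms of depth ≤ k}|. Then N_0 = 5 and N_k = 5 + N_{k-1} for k ≥ 1 (one summand per function symbol, arity giving the exponent).
  N_0 = 5
  N_1 = 5 + 5 = 10
  N_2 = 5 + 10 = 15
So there are 15 ground terms available for substitution.
The body mentions every one of the 2 quantified variables; since ground terms form a free algebra, no two substitutions collapse to the same formula.
Number of ground instances = 15^2 = 225.

225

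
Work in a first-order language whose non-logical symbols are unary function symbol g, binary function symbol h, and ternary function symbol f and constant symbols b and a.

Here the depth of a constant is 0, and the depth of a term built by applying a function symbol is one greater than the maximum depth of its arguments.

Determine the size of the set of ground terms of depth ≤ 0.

If N_k denotes the number of depth-≤k ground terms, the 2 constants give N_0 = 2, and each function symbol of arity r contributes N_{k-1}^r new terms at level k: N_k = 2 + N_{k-1} + N_{k-1}^2 + N_{k-1}^3.
N_0 = 2
Explicitly: b, a.

2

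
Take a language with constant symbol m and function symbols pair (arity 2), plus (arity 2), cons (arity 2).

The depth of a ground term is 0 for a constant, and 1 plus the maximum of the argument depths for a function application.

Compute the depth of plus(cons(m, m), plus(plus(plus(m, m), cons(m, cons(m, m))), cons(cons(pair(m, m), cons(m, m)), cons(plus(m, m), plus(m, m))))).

depth(cons(m, m)) = 1 + max(0, 0) = 1
depth(plus(m, m)) = 1 + max(0, 0) = 1
depth(cons(m, cons(m, m))) = 1 + max(0, 1) = 2
depth(plus(plus(m, m), cons(m, cons(m, m)))) = 1 + max(1, 2) = 3
depth(pair(m, m)) = 1 + max(0, 0) = 1
depth(cons(pair(m, m), cons(m, m))) = 1 + max(1, 1) = 2
depth(cons(plus(m, m), plus(m, m))) = 1 + max(1, 1) = 2
depth(cons(cons(pair(m, m), cons(m, m)), cons(plus(m, m), plus(m, m)))) = 1 + max(2, 2) = 3
depth(plus(plus(plus(m, m), cons(m, cons(m, m))), cons(cons(pair(m, m), cons(m, m)), cons(plus(m, m), plus(m, m))))) = 1 + max(3, 3) = 4
depth(plus(cons(m, m), plus(plus(plus(m, m), cons(m, cons(m, m))), cons(cons(pair(m, m), cons(m, m)), cons(plus(m, m), plus(m, m)))))) = 1 + max(1, 4) = 5

5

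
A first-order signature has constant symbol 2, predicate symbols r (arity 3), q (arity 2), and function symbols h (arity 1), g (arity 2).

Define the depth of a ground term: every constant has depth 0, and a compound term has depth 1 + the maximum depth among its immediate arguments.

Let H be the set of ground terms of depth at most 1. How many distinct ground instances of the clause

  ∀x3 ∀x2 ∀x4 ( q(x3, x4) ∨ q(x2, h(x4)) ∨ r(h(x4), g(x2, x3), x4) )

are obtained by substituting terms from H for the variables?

27

Ground terms of depth ≤ 1:
  Write N_k for the number of ground terms of depth ≤ k. A term of depth ≤ k is either a constant or a function symbol applied to arguments of depth ≤ k−1, so N_k = 1 + N_{k-1} + N_{k-1}^2.
  N_0 = 1
  N_1 = 1 + 1 + 1^2 = 3
  Explicitly: 2, h(2), g(2, 2).
So there are 3 ground terms available for substitution.
The body mentions every one of the 3 quantified variables; since ground terms form a free algebra, no two substitutions collapse to the same formula.
Number of ground instances = 3^3 = 27.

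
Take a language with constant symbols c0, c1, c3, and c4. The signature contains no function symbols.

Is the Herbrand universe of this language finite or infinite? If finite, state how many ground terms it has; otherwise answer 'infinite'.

4

There are no function symbols, so every ground term is one of the 4 constants.
The Herbrand universe is {c0, c1, c3, c4}, which is finite with 4 elements.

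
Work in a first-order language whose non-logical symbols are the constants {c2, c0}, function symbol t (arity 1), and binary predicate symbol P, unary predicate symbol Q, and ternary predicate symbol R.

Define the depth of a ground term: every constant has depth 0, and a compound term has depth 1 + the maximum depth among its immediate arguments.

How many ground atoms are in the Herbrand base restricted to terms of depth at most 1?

First count ground terms of depth ≤ 1.
Let N_k = |{terms of depth ≤ k}|. Then N_0 = 2 and N_k = 2 + N_{k-1} for k ≥ 1 (one summand per function symbol, arity giving the exponent).
N_0 = 2
N_1 = 2 + 2 = 4
Explicitly: c2, c0, t(c2), t(c0).
So |H| = 4.
A ground atom is a predicate applied to a tuple of terms from H, so the count is the sum over predicates of |H|^arity:
  P: 4^2 = 16;  Q: 4;  R: 4^3 = 64
Total ground atoms: 16 + 4 + 64 = 84.

84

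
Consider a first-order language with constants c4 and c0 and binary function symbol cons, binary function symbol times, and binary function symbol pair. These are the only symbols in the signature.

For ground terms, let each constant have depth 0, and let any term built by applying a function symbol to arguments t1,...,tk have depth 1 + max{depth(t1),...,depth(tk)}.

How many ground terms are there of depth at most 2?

590

Write N_k for the number of ground terms of depth ≤ k. A term of depth ≤ k is either a constant or a function symbol applied to arguments of depth ≤ k−1, so N_k = 2 + N_{k-1}^2 + N_{k-1}^2 + N_{k-1}^2.
N_0 = 2
N_1 = 2 + 2^2 + 2^2 + 2^2 = 14
N_2 = 2 + 14^2 + 14^2 + 14^2 = 590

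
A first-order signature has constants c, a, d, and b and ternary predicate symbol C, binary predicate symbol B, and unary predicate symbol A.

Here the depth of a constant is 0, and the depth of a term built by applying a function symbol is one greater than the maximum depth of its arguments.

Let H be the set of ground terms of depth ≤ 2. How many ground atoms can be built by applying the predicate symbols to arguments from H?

84

First count ground terms of depth ≤ 2.
With no function symbols every ground term is a constant, so there are exactly 4 ground terms at every depth bound.
N_0 = 4
N_1 = 4
N_2 = 4
Explicitly: c, a, d, b.
So |H| = 4.
Each predicate of arity r yields |H|^r ground atoms (one per choice of an r-tuple from H):
  C: 4^3 = 64;  B: 4^2 = 16;  A: 4
Total ground atoms: 64 + 16 + 4 = 84.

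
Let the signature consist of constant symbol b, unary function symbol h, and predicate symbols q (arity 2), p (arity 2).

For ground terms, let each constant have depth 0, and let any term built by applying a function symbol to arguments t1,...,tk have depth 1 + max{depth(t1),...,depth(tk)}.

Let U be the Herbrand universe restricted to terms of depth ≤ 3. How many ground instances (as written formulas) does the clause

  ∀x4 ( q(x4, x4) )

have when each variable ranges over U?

4

Ground terms of depth ≤ 3:
  Let N_k = |{terms of depth ≤ k}|. Then N_0 = 1 and N_k = 1 + N_{k-1} for k ≥ 1 (one summand per function symbol, arity giving the exponent).
  N_0 = 1
  N_1 = 1 + 1 = 2
  N_2 = 1 + 2 = 3
  N_3 = 1 + 3 = 4
  Explicitly: b, h(b), h(h(b)), h(h(h(b))).
So there are 4 ground terms available for substitution.
The clause has 1 distinct variable (x4), which appears in the body. In the free term algebra distinct substitutions yield syntactically distinct ground instances.
Number of ground instances = 4.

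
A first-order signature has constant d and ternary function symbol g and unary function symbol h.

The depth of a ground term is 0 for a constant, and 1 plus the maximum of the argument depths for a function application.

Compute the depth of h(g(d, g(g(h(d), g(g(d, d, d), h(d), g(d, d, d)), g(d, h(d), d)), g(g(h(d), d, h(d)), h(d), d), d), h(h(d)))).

depth(h(d)) = 1 + depth(d) = 1 + 0 = 1
depth(g(d, d, d)) = 1 + max(0, 0, 0) = 1
depth(g(g(d, d, d), h(d), g(d, d, d))) = 1 + max(1, 1, 1) = 2
depth(g(d, h(d), d)) = 1 + max(0, 1, 0) = 2
depth(g(h(d), g(g(d, d, d), h(d), g(d, d, d)), g(d, h(d), d))) = 1 + max(1, 2, 2) = 3
depth(g(h(d), d, h(d))) = 1 + max(1, 0, 1) = 2
depth(g(g(h(d), d, h(d)), h(d), d)) = 1 + max(2, 1, 0) = 3
depth(g(g(h(d), g(g(d, d, d), h(d), g(d, d, d)), g(d, h(d), d)), g(g(h(d), d, h(d)), h(d), d), d)) = 1 + max(3, 3, 0) = 4
depth(h(h(d))) = 1 + depth(h(d)) = 1 + 1 = 2
depth(g(d, g(g(h(d), g(g(d, d, d), h(d), g(d, d, d)), g(d, h(d), d)), g(g(h(d), d, h(d)), h(d), d), d), h(h(d)))) = 1 + max(0, 4, 2) = 5
depth(h(g(d, g(g(h(d), g(g(d, d, d), h(d), g(d, d, d)), g(d, h(d), d)), g(g(h(d), d, h(d)), h(d), d), d), h(h(d))))) = 1 + depth(g(d, g(g(h(d), g(g(d, d, d), h(d), g(d, d, d)), g(d, h(d), d)), g(g(h(d), d, h(d)), h(d), d), d), h(h(d)))) = 1 + 5 = 6

6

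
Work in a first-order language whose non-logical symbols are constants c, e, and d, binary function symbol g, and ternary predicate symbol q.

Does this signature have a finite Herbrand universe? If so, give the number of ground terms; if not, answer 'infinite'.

The signature has at least one function symbol (g, arity 2) and at least one constant (c).
Iterating g gives infinitely many distinct ground terms: c, g(c, c), g(g(c, c), g(c, c)), ...
So the Herbrand universe is infinite.

infinite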